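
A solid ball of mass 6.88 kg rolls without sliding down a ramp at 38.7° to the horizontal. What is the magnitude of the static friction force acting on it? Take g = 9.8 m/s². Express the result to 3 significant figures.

The moment of inertia is (2/5)MR², giving k ≡ I/(MR²) = 0.4.
Translational: Mg sinθ − f = Ma. Rotational about the CM: fR = Iα = kMRa, so f = kMa.
Combining, a = g sinθ/(1+k) and f = kMa = kMg sinθ/(1+k).
f = 0.4 × 6.88 × 9.8 × sin38.7° / 1.4 ≈ 12.0 N.

f ≈ 12.0 N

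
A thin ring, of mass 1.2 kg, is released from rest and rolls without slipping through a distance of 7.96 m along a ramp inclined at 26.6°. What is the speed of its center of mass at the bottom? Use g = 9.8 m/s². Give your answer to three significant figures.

For this body I = MR², i.e. k = I/(MR²) = 1.
Pure rolling means v = ωR; then KE = ½Mv² + ½I(v/R)² = ½(1+k)Mv² = Mv².
The vertical drop is h = L sinθ = 7.96 × sin26.6° = 3.564 m.
Setting Mgh = Mv² gives v = √(2gh/(1+k)) = √(2·9.8·3.564/2) ≈ 5.91 m/s.

v ≈ 5.91 m/s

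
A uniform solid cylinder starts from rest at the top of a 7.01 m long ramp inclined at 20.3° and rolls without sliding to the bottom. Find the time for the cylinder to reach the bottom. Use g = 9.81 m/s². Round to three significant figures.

t ≈ 2.49 s

For this body I = (1/2)MR², i.e. k = I/(MR²) = 0.5.
Along the incline Mg sinθ − f = Ma, and torque about the center fR = Iα = kMR²(a/R) gives f = kMa.
Hence a = g sinθ/(1+k) = 9.81×sin20.3°/1.5 = 2.269 m/s².
With constant a from rest, t = √(2L/a) = √(2·7.01/2.269) ≈ 2.49 s.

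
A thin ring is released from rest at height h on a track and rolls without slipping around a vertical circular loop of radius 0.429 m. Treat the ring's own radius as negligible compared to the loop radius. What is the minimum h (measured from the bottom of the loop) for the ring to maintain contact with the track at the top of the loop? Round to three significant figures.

For this body I = MR², i.e. k = I/(MR²) = 1.
At the top of the loop, the minimum-contact condition is Mg = Mv_top²/r, so v_top² = gr.
With ω = v/R, the kinetic energy at speed v is ½(1+k)Mv² = Mv².
Energy conservation from release (height h) to the top (height 2r): Mgh = Mg(2r) + M·gr.
Thus h_min = 2r + (1+k)r/2 = r(2 + 2/2) = 0.429 × 3 ≈ 1.29 m.

h_min ≈ 1.29 m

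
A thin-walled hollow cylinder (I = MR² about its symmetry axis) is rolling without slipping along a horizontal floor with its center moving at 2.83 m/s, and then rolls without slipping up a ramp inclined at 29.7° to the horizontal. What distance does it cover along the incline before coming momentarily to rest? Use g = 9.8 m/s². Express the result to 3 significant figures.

For this body I = MR², i.e. k = I/(MR²) = 1.
The rolling condition ω = v/R makes the rotational term ½I(v/R)² = ½kMv², so KE_total = ½(1+k)Mv² = Mv².
Setting this equal to Mgh gives the vertical rise h = (1+k)v₀²/(2g) = 2×2.83²/(2×9.8) = 0.8172 m.
The distance along the slope is d = h/sinθ = 0.8172/sin29.7° ≈ 1.65 m.

d ≈ 1.65 m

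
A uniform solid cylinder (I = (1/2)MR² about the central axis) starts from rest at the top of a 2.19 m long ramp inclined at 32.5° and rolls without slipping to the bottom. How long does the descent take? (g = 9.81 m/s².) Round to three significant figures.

t ≈ 1.12 s

With I = (1/2)MR², the ratio k = I/(MR²) is 0.5.
Translational: Mg sinθ − f = Ma. Rotational about the CM: fR = Iα = kMRa, so f = kMa.
Hence a = g sinθ/(1+k) = 9.81×sin32.5°/1.5 = 3.514 m/s².
Starting from rest, L = ½at², so t = √(2L/a) = √(2×2.19/3.514) ≈ 1.12 s.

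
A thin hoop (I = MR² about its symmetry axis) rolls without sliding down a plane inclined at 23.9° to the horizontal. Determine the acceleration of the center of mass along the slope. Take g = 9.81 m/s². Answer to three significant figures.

For this body I = MR², i.e. k = I/(MR²) = 1.
Newton's second law down the slope: Mg sinθ − f = Ma. The torque equation fR = Iα (with α = a/R) gives f = kMa.
Eliminating f: Mg sinθ = (1+k)Ma, so a = g sinθ/(1+k) = 9.81 × sin23.9° / 2 ≈ 1.99 m/s².

a ≈ 1.99 m/s²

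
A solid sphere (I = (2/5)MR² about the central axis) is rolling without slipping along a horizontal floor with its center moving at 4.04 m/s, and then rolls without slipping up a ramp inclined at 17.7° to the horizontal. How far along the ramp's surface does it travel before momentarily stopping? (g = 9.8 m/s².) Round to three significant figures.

Here I = (2/5)MR², so the shape factor k = I/(MR²) = 0.4.
Rolling without slipping gives ω = v/R, so the total kinetic energy is ½Mv² + ½Iω² = ½(1+k)Mv² = (7/10)Mv².
Setting this equal to Mgh gives the vertical rise h = (1+k)v₀²/(2g) = 1.4×4.04²/(2×9.8) = 1.166 m.
The distance along the slope is d = h/sinθ = 1.166/sin17.7° ≈ 3.83 m.

d ≈ 3.83 m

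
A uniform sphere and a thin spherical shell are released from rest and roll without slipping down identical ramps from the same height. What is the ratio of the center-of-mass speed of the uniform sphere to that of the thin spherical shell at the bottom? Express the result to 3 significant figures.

Each satisfies Mgh = ½(1+k)Mv² with k = I/(MR²), so v ∝ 1/√(1+k).
For the uniform sphere k = 0.4; for the thin spherical shell k = 2/3.
v₁/v₂ = √((1+k₂)/(1+k₁)) = √(1.667/1.4) ≈ 1.09.

v_ratio ≈ 1.09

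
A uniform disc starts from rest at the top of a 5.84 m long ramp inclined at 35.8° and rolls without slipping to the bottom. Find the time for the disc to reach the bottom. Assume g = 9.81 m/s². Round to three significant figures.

Here I = (1/2)MR², so the shape factor k = I/(MR²) = 0.5.
Newton's second law down the slope: Mg sinθ − f = Ma. The torque equation fR = Iα (with α = a/R) gives f = kMa.
Hence a = g sinθ/(1+k) = 9.81×sin35.8°/1.5 = 3.826 m/s².
With constant a from rest, t = √(2L/a) = √(2·5.84/3.826) ≈ 1.75 s.

t ≈ 1.75 s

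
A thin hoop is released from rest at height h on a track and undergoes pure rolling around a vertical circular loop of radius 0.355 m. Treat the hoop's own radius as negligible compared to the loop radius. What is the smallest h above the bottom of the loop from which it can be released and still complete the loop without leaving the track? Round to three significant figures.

With I = MR², the ratio k = I/(MR²) is 1.
At the top, contact is just lost when gravity alone supplies the centripetal force: Mg = Mv_top²/r, i.e. v_top² = gr.
With ω = v/R, the kinetic energy at speed v is ½(1+k)Mv² = Mv².
Energy conservation from release (height h) to the top (height 2r): Mgh = Mg(2r) + M·gr.
Thus h_min = 2r + (1+k)r/2 = r(2 + 2/2) = 0.355 × 3 ≈ 1.07 m.

h_min ≈ 1.07 m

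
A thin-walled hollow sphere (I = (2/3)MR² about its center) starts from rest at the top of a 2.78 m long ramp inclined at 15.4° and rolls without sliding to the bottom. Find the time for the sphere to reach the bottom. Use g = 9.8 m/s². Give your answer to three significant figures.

With I = (2/3)MR², the ratio k = I/(MR²) is 2/3.
Along the incline Mg sinθ − f = Ma, and torque about the center fR = Iα = kMR²(a/R) gives f = kMa.
Hence a = g sinθ/(1+k) = 9.8×sin15.4°/1.667 = 1.561 m/s².
Starting from rest, L = ½at², so t = √(2L/a) = √(2×2.78/1.561) ≈ 1.89 s.

t ≈ 1.89 s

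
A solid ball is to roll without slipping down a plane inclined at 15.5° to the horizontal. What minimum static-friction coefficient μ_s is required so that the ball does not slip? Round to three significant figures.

μ_min ≈ 0.0792

Here I = (2/5)MR², so the shape factor k = I/(MR²) = 0.4.
Translational: Mg sinθ − f = Ma. Rotational about the CM: fR = Iα = kMRa, so f = kMa.
These give a = g sinθ/(1+k) and the required friction f = kMg sinθ/(1+k).
With N = Mg cosθ, the no-slip condition f ≤ μN gives μ_min = f/N = k tanθ/(1+k).
μ_min = 0.4 × tan15.5° / 1.4 ≈ 0.0792.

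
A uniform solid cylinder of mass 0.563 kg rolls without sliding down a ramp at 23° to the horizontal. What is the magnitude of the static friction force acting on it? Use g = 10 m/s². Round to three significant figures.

For this body I = (1/2)MR², i.e. k = I/(MR²) = 0.5.
Newton's second law down the slope: Mg sinθ − f = Ma. The torque equation fR = Iα (with α = a/R) gives f = kMa.
Combining, a = g sinθ/(1+k) and f = kMa = kMg sinθ/(1+k).
f = 0.5 × 0.563 × 10 × sin23° / 1.5 ≈ 0.733 N.

f ≈ 0.733 N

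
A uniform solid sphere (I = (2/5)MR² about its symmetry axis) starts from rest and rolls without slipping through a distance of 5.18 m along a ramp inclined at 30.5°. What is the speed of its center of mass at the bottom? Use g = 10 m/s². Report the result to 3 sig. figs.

With I = (2/5)MR², the ratio k = I/(MR²) is 0.4.
Pure rolling means v = ωR; then KE = ½Mv² + ½I(v/R)² = ½(1+k)Mv² = (7/10)Mv².
The vertical drop is h = L sinθ = 5.18 × sin30.5° = 2.629 m.
Setting Mgh = (7/10)Mv² gives v = √(2gh/(1+k)) = √(2·10·2.629/1.4) ≈ 6.13 m/s.

v ≈ 6.13 m/s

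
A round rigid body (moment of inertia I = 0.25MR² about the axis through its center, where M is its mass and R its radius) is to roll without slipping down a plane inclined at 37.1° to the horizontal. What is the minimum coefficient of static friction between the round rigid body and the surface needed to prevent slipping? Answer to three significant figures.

For this body I = 0.25MR², i.e. k = I/(MR²) = 0.25.
Newton's second law down the slope: Mg sinθ − f = Ma. The torque equation fR = Iα (with α = a/R) gives f = kMa.
These give a = g sinθ/(1+k) and the required friction f = kMg sinθ/(1+k).
With N = Mg cosθ, the no-slip condition f ≤ μN gives μ_min = f/N = k tanθ/(1+k).
μ_min = 0.25 × tan37.1° / 1.25 ≈ 0.151.

μ_min ≈ 0.151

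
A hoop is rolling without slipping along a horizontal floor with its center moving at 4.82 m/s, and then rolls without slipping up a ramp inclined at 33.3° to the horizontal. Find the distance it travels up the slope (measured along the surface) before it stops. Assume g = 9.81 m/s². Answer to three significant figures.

For this body I = MR², i.e. k = I/(MR²) = 1.
Pure rolling means v = ωR; then KE = ½Mv² + ½I(v/R)² = ½(1+k)Mv² = Mv².
Setting this equal to Mgh gives the vertical rise h = (1+k)v₀²/(2g) = 2×4.82²/(2×9.81) = 2.368 m.
The distance along the slope is d = h/sinθ = 2.368/sin33.3° ≈ 4.31 m.

d ≈ 4.31 m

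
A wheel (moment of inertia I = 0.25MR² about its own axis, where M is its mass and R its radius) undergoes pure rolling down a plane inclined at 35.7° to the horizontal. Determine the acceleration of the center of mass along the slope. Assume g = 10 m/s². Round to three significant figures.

The moment of inertia is 0.25MR², giving k ≡ I/(MR²) = 0.25.
Translational: Mg sinθ − f = Ma. Rotational about the CM: fR = Iα = kMRa, so f = kMa.
Eliminating f: Mg sinθ = (1+k)Ma, so a = g sinθ/(1+k) = 10 × sin35.7° / 1.25 ≈ 4.67 m/s².

a ≈ 4.67 m/s²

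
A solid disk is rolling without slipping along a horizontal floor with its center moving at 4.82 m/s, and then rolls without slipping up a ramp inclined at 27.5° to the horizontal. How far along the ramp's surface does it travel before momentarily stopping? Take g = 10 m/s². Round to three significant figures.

Here I = (1/2)MR², so the shape factor k = I/(MR²) = 0.5.
Rolling without slipping gives ω = v/R, so the total kinetic energy is ½Mv² + ½Iω² = ½(1+k)Mv² = (3/4)Mv².
Setting this equal to Mgh gives the vertical rise h = (1+k)v₀²/(2g) = 1.5×4.82²/(2×10) = 1.742 m.
Along the incline, d = h/sinθ = 1.742/sin27.5° ≈ 3.77 m.

d ≈ 3.77 m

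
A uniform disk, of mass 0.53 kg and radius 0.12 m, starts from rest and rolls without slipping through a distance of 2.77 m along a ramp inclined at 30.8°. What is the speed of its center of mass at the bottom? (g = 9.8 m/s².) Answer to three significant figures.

v ≈ 4.31 m/s

With I = (1/2)MR², the ratio k = I/(MR²) is 0.5.
The rolling condition ω = v/R makes the rotational term ½I(v/R)² = ½kMv², so KE_total = ½(1+k)Mv² = (3/4)Mv².
The vertical drop is h = L sinθ = 2.77 × sin30.8° = 1.418 m.
Energy conservation: Mgh = (3/4)Mv², so v = √(2gh/(1+k)) = √(2 × 9.8 × 1.418 / 1.5) ≈ 4.31 m/s.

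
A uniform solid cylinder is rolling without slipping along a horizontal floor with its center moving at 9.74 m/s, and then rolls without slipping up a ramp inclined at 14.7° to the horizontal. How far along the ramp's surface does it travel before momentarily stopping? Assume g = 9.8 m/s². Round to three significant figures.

Here I = (1/2)MR², so the shape factor k = I/(MR²) = 0.5.
The rolling condition ω = v/R makes the rotational term ½I(v/R)² = ½kMv², so KE_total = ½(1+k)Mv² = (3/4)Mv².
Setting this equal to Mgh gives the vertical rise h = (1+k)v₀²/(2g) = 1.5×9.74²/(2×9.8) = 7.26 m.
The distance along the slope is d = h/sinθ = 7.26/sin14.7° ≈ 28.6 m.

d ≈ 28.6 m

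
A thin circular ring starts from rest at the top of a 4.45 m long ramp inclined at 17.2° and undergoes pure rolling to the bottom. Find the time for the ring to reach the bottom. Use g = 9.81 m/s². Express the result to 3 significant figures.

t ≈ 2.48 s

With I = MR², the ratio k = I/(MR²) is 1.
Newton's second law down the slope: Mg sinθ − f = Ma. The torque equation fR = Iα (with α = a/R) gives f = kMa.
Hence a = g sinθ/(1+k) = 9.81×sin17.2°/2 = 1.45 m/s².
With constant a from rest, t = √(2L/a) = √(2·4.45/1.45) ≈ 2.48 s.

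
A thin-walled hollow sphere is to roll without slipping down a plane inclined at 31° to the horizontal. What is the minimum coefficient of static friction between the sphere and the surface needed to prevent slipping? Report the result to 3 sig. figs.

μ_min ≈ 0.240

The moment of inertia is (2/3)MR², giving k ≡ I/(MR²) = 2/3.
Newton's second law down the slope: Mg sinθ − f = Ma. The torque equation fR = Iα (with α = a/R) gives f = kMa.
These give a = g sinθ/(1+k) and the required friction f = kMg sinθ/(1+k).
With N = Mg cosθ, the no-slip condition f ≤ μN gives μ_min = f/N = k tanθ/(1+k).
μ_min = (2/3) × tan31° / 1.667 ≈ 0.240.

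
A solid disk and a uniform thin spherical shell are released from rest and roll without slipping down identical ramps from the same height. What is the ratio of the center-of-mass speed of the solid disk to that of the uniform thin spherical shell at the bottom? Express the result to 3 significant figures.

v_ratio ≈ 1.05

Each satisfies Mgh = ½(1+k)Mv² with k = I/(MR²), so v ∝ 1/√(1+k).
For the solid disk k = 0.5; for the uniform thin spherical shell k = 2/3.
v₁/v₂ = √((1+k₂)/(1+k₁)) = √(1.667/1.5) ≈ 1.05.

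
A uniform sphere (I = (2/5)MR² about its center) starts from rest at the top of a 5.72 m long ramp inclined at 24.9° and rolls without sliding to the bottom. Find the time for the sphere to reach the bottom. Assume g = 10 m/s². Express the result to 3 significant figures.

Here I = (2/5)MR², so the shape factor k = I/(MR²) = 0.4.
Newton's second law down the slope: Mg sinθ − f = Ma. The torque equation fR = Iα (with α = a/R) gives f = kMa.
Hence a = g sinθ/(1+k) = 10×sin24.9°/1.4 = 3.007 m/s².
With constant a from rest, t = √(2L/a) = √(2·5.72/3.007) ≈ 1.95 s.

t ≈ 1.95 s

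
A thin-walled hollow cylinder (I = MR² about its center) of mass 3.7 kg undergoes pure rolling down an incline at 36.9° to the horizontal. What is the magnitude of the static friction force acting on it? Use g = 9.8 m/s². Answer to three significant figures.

f ≈ 10.9 N

The moment of inertia is MR², giving k ≡ I/(MR²) = 1.
Newton's second law down the slope: Mg sinθ − f = Ma. The torque equation fR = Iα (with α = a/R) gives f = kMa.
Combining, a = g sinθ/(1+k) and f = kMa = kMg sinθ/(1+k).
f = 1 × 3.7 × 9.8 × sin36.9° / 2 ≈ 10.9 N.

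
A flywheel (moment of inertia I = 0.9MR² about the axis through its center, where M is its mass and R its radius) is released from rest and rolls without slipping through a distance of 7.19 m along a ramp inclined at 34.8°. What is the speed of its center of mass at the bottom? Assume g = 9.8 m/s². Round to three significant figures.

The moment of inertia is 0.9MR², giving k ≡ I/(MR²) = 0.9.
Since it rolls without slipping, ω = v/R and KE = ½Mv² + ½Iω² = ½(1+k)Mv² = (19/20)Mv².
The vertical drop is h = L sinθ = 7.19 × sin34.8° = 4.103 m.
Setting Mgh = (19/20)Mv² gives v = √(2gh/(1+k)) = √(2·9.8·4.103/1.9) ≈ 6.51 m/s.

v ≈ 6.51 m/s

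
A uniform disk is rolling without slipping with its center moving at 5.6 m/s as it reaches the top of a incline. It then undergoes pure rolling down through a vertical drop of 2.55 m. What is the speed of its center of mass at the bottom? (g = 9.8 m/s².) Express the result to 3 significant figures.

With I = (1/2)MR², the ratio k = I/(MR²) is 0.5.
Rolling without slipping gives ω = v/R, so the total kinetic energy is ½Mv² + ½Iω² = ½(1+k)Mv² = (3/4)Mv².
Conserving energy between top and bottom: (3/4)Mv² = (3/4)Mv₀² + Mgh, hence v² = v₀² + 2gh/(1+k).
v = √(5.6² + 2×9.8×2.55/1.5) = √64.68 ≈ 8.04 m/s.

v ≈ 8.04 m/s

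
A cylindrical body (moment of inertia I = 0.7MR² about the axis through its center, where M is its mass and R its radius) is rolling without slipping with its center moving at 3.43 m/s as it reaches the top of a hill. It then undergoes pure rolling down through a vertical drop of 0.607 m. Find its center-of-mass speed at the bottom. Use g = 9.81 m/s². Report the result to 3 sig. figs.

v ≈ 4.33 m/s

With I = 0.7MR², the ratio k = I/(MR²) is 0.7.
Pure rolling means v = ωR; then KE = ½Mv² + ½I(v/R)² = ½(1+k)Mv² = (17/20)Mv².
Energy conservation: (17/20)Mv₀² + Mgh = (17/20)Mv², so v² = v₀² + 2gh/(1+k).
v = √(3.43² + 2×9.81×0.607/1.7) = √18.77 ≈ 4.33 m/s.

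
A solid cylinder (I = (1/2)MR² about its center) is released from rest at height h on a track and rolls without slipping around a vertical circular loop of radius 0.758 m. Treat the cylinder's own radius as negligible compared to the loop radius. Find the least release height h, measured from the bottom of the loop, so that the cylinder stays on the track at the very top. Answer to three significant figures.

With I = (1/2)MR², the ratio k = I/(MR²) is 0.5.
At the top of the loop, the minimum-contact condition is Mg = Mv_top²/r, so v_top² = gr.
With ω = v/R, the kinetic energy at speed v is ½(1+k)Mv² = (3/4)Mv².
Energy conservation from release (height h) to the top (height 2r): Mgh = Mg(2r) + (3/4)M·gr.
Thus h_min = 2r + (1+k)r/2 = r(2 + 1.5/2) = 0.758 × 2.75 ≈ 2.08 m.

h_min ≈ 2.08 m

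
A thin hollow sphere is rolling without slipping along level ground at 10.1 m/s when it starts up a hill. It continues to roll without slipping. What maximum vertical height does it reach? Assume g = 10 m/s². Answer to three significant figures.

The moment of inertia is (2/3)MR², giving k ≡ I/(MR²) = 2/3.
The rolling condition ω = v/R makes the rotational term ½I(v/R)² = ½kMv², so KE_total = ½(1+k)Mv² = (5/6)Mv².
All of this converts to potential energy at the highest point: (5/6)Mv₀² = Mgh.
Thus h = (1+k)v₀²/(2g) = 1.667 × 10.1² / (2 × 10) ≈ 8.50 m.

h ≈ 8.50 m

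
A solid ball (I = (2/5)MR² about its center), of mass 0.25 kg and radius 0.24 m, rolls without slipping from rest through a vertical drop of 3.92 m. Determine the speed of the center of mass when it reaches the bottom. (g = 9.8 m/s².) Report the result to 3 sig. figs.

v ≈ 7.41 m/s

The moment of inertia is (2/5)MR², giving k ≡ I/(MR²) = 0.4.
The rolling condition ω = v/R makes the rotational term ½I(v/R)² = ½kMv², so KE_total = ½(1+k)Mv² = (7/10)Mv².
Setting Mgh = (7/10)Mv² gives v = √(2gh/(1+k)) = √(2·9.8·3.92/1.4) ≈ 7.41 m/s.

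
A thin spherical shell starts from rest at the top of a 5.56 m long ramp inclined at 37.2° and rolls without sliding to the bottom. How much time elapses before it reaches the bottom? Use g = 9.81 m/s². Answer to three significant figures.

t ≈ 1.77 s

Here I = (2/3)MR², so the shape factor k = I/(MR²) = 2/3.
Translational: Mg sinθ − f = Ma. Rotational about the CM: fR = Iα = kMRa, so f = kMa.
Hence a = g sinθ/(1+k) = 9.81×sin37.2°/1.667 = 3.559 m/s².
Starting from rest, L = ½at², so t = √(2L/a) = √(2×5.56/3.559) ≈ 1.77 s.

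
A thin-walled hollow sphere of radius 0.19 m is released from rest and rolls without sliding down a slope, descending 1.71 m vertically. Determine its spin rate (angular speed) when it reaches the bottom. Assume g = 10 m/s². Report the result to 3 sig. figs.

For this body I = (2/3)MR², i.e. k = I/(MR²) = 2/3.
Since it rolls without slipping, ω = v/R and KE = ½Mv² + ½Iω² = ½(1+k)Mv² = (5/6)Mv².
Energy conservation Mgh = ½(1+k)Mv² gives v = √(2gh/(1+k)) = √(2 × 10 × 1.71 / 1.667) = 4.53 m/s.
Then ω = v/R = 4.53 / 0.19 ≈ 23.8 rad/s.

ω ≈ 23.8 rad/s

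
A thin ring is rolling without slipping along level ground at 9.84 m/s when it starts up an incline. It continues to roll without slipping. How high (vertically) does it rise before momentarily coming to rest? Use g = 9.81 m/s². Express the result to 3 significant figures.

With I = MR², the ratio k = I/(MR²) is 1.
Since it rolls without slipping, ω = v/R and KE = ½Mv² + ½Iω² = ½(1+k)Mv² = Mv².
All of this converts to potential energy at the highest point: Mv₀² = Mgh.
Thus h = (1+k)v₀²/(2g) = 2 × 9.84² / (2 × 9.81) ≈ 9.87 m.

h ≈ 9.87 m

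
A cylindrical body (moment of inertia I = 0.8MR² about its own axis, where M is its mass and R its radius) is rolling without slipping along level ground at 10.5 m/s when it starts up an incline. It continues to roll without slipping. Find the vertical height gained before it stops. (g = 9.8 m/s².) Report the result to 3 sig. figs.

For this body I = 0.8MR², i.e. k = I/(MR²) = 0.8.
Rolling without slipping gives ω = v/R, so the total kinetic energy is ½Mv² + ½Iω² = ½(1+k)Mv² = (9/10)Mv².
At the top the kinetic energy is zero, so (9/10)Mv₀² = Mgh.
Thus h = (1+k)v₀²/(2g) = 1.8 × 10.5² / (2 × 9.8) ≈ 10.1 m.

h ≈ 10.1 m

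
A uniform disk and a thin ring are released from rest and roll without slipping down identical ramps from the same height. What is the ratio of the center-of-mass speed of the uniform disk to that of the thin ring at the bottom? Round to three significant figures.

Each satisfies Mgh = ½(1+k)Mv² with k = I/(MR²), so v ∝ 1/√(1+k).
For the uniform disk k = 0.5; for the thin ring k = 1.
v₁/v₂ = √((1+k₂)/(1+k₁)) = √(2/1.5) ≈ 1.15.

v_ratio ≈ 1.15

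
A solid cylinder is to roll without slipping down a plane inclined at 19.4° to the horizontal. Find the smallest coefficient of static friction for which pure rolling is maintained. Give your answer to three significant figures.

μ_min ≈ 0.117

With I = (1/2)MR², the ratio k = I/(MR²) is 0.5.
Translational: Mg sinθ − f = Ma. Rotational about the CM: fR = Iα = kMRa, so f = kMa.
These give a = g sinθ/(1+k) and the required friction f = kMg sinθ/(1+k).
The normal force is N = Mg cosθ, so μ_min = f/N = k tanθ/(1+k).
μ_min = 0.5 × tan19.4° / 1.5 ≈ 0.117.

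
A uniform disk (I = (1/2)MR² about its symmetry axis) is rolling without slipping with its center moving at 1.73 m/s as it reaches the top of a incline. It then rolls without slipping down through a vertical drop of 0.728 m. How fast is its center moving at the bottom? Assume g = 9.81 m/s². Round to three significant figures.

With I = (1/2)MR², the ratio k = I/(MR²) is 0.5.
Pure rolling means v = ωR; then KE = ½Mv² + ½I(v/R)² = ½(1+k)Mv² = (3/4)Mv².
Energy conservation: (3/4)Mv₀² + Mgh = (3/4)Mv², so v² = v₀² + 2gh/(1+k).
v = √(1.73² + 2×9.81×0.728/1.5) = √12.52 ≈ 3.54 m/s.

v ≈ 3.54 m/s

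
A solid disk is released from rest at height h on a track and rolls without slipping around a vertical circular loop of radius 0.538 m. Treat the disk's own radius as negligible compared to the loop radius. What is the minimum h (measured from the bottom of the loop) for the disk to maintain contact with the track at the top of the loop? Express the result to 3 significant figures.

Here I = (1/2)MR², so the shape factor k = I/(MR²) = 0.5.
At the top of the loop, the minimum-contact condition is Mg = Mv_top²/r, so v_top² = gr.
With ω = v/R, the kinetic energy at speed v is ½(1+k)Mv² = (3/4)Mv².
Energy conservation from release (height h) to the top (height 2r): Mgh = Mg(2r) + (3/4)M·gr.
Thus h_min = 2r + (1+k)r/2 = r(2 + 1.5/2) = 0.538 × 2.75 ≈ 1.48 m.

h_min ≈ 1.48 m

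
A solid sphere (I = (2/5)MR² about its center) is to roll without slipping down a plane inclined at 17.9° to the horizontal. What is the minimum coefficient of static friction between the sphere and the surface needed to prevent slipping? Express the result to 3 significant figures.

The moment of inertia is (2/5)MR², giving k ≡ I/(MR²) = 0.4.
Along the incline Mg sinθ − f = Ma, and torque about the center fR = Iα = kMR²(a/R) gives f = kMa.
These give a = g sinθ/(1+k) and the required friction f = kMg sinθ/(1+k).
The normal force is N = Mg cosθ, so μ_min = f/N = k tanθ/(1+k).
μ_min = 0.4 × tan17.9° / 1.4 ≈ 0.0923.

μ_min ≈ 0.0923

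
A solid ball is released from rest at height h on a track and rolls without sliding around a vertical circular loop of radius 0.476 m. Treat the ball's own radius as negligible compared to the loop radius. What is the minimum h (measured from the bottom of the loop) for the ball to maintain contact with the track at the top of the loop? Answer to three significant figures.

With I = (2/5)MR², the ratio k = I/(MR²) is 0.4.
At the top of the loop, the minimum-contact condition is Mg = Mv_top²/r, so v_top² = gr.
With ω = v/R, the kinetic energy at speed v is ½(1+k)Mv² = (7/10)Mv².
Energy conservation from release (height h) to the top (height 2r): Mgh = Mg(2r) + (7/10)M·gr.
Thus h_min = 2r + (1+k)r/2 = r(2 + 1.4/2) = 0.476 × 2.7 ≈ 1.29 m.

h_min ≈ 1.29 m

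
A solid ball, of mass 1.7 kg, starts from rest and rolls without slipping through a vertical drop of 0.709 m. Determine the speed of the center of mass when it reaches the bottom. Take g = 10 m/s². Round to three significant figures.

With I = (2/5)MR², the ratio k = I/(MR²) is 0.4.
Rolling without slipping gives ω = v/R, so the total kinetic energy is ½Mv² + ½Iω² = ½(1+k)Mv² = (7/10)Mv².
Energy conservation: Mgh = (7/10)Mv², so v = √(2gh/(1+k)) = √(2 × 10 × 0.709 / 1.4) ≈ 3.18 m/s.

v ≈ 3.18 m/s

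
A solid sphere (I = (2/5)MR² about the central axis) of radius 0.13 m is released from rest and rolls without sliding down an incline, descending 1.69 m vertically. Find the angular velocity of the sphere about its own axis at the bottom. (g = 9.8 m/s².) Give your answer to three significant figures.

Here I = (2/5)MR², so the shape factor k = I/(MR²) = 0.4.
Rolling without slipping gives ω = v/R, so the total kinetic energy is ½Mv² + ½Iω² = ½(1+k)Mv² = (7/10)Mv².
Energy conservation Mgh = ½(1+k)Mv² gives v = √(2gh/(1+k)) = √(2 × 9.8 × 1.69 / 1.4) = 4.864 m/s.
The angular speed follows from ω = v/R = 4.864/0.13 ≈ 37.4 rad/s.

ω ≈ 37.4 rad/s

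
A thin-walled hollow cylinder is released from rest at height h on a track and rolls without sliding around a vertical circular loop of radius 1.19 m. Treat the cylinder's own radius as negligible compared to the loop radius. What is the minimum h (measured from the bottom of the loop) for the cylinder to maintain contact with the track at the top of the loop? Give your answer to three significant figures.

h_min ≈ 3.57 m

With I = MR², the ratio k = I/(MR²) is 1.
At the top of the loop, the minimum-contact condition is Mg = Mv_top²/r, so v_top² = gr.
With ω = v/R, the kinetic energy at speed v is ½(1+k)Mv² = Mv².
Energy conservation from release (height h) to the top (height 2r): Mgh = Mg(2r) + M·gr.
Thus h_min = 2r + (1+k)r/2 = r(2 + 2/2) = 1.19 × 3 ≈ 3.57 m.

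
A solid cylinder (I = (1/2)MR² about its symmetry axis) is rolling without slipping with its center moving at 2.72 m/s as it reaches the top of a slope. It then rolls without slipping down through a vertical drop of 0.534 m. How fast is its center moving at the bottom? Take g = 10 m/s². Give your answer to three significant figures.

v ≈ 3.81 m/s

With I = (1/2)MR², the ratio k = I/(MR²) is 0.5.
Since it rolls without slipping, ω = v/R and KE = ½Mv² + ½Iω² = ½(1+k)Mv² = (3/4)Mv².
Conserving energy between top and bottom: (3/4)Mv² = (3/4)Mv₀² + Mgh, hence v² = v₀² + 2gh/(1+k).
v = √(2.72² + 2×10×0.534/1.5) = √14.52 ≈ 3.81 m/s.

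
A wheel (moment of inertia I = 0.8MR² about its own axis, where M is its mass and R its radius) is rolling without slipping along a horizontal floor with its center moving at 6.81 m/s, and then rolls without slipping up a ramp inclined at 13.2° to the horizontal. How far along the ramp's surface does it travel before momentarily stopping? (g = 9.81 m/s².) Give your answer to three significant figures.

Here I = 0.8MR², so the shape factor k = I/(MR²) = 0.8.
The rolling condition ω = v/R makes the rotational term ½I(v/R)² = ½kMv², so KE_total = ½(1+k)Mv² = (9/10)Mv².
Setting this equal to Mgh gives the vertical rise h = (1+k)v₀²/(2g) = 1.8×6.81²/(2×9.81) = 4.255 m.
Along the incline, d = h/sinθ = 4.255/sin13.2° ≈ 18.6 m.

d ≈ 18.6 m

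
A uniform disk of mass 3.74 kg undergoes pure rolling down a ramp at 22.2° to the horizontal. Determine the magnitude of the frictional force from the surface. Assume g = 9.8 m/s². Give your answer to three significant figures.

f ≈ 4.62 N

For this body I = (1/2)MR², i.e. k = I/(MR²) = 0.5.
Translational: Mg sinθ − f = Ma. Rotational about the CM: fR = Iα = kMRa, so f = kMa.
Combining, a = g sinθ/(1+k) and f = kMa = kMg sinθ/(1+k).
f = 0.5 × 3.74 × 9.8 × sin22.2° / 1.5 ≈ 4.62 N.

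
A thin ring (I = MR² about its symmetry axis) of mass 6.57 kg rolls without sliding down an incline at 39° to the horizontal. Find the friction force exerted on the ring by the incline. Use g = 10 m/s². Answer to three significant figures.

With I = MR², the ratio k = I/(MR²) is 1.
Along the incline Mg sinθ − f = Ma, and torque about the center fR = Iα = kMR²(a/R) gives f = kMa.
Combining, a = g sinθ/(1+k) and f = kMa = kMg sinθ/(1+k).
f = 1 × 6.57 × 10 × sin39° / 2 ≈ 20.7 N.

f ≈ 20.7 N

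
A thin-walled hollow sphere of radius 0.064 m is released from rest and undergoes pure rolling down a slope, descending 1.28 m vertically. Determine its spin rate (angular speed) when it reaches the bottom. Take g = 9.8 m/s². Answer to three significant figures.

Here I = (2/3)MR², so the shape factor k = I/(MR²) = 2/3.
Rolling without slipping gives ω = v/R, so the total kinetic energy is ½Mv² + ½Iω² = ½(1+k)Mv² = (5/6)Mv².
Energy conservation Mgh = ½(1+k)Mv² gives v = √(2gh/(1+k)) = √(2 × 9.8 × 1.28 / 1.667) = 3.88 m/s.
The angular speed follows from ω = v/R = 3.88/0.064 ≈ 60.6 rad/s.

ω ≈ 60.6 rad/s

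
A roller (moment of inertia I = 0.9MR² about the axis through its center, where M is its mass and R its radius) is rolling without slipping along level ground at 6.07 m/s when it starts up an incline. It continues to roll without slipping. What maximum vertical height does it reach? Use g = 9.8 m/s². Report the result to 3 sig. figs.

h ≈ 3.57 m

For this body I = 0.9MR², i.e. k = I/(MR²) = 0.9.
Pure rolling means v = ωR; then KE = ½Mv² + ½I(v/R)² = ½(1+k)Mv² = (19/20)Mv².
All of this converts to potential energy at the highest point: (19/20)Mv₀² = Mgh.
Thus h = (1+k)v₀²/(2g) = 1.9 × 6.07² / (2 × 9.8) ≈ 3.57 m.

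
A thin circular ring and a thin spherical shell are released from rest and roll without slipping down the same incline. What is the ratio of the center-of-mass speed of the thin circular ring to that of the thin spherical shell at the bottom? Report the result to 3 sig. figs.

Each satisfies Mgh = ½(1+k)Mv² with k = I/(MR²), so v ∝ 1/√(1+k).
For the thin circular ring k = 1; for the thin spherical shell k = 2/3.
v₁/v₂ = √((1+k₂)/(1+k₁)) = √(1.667/2) ≈ 0.913.

v_ratio ≈ 0.913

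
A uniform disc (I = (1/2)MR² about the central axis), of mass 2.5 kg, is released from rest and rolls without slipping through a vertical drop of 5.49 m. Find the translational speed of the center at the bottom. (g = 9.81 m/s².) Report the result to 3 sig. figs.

v ≈ 8.47 m/s

For this body I = (1/2)MR², i.e. k = I/(MR²) = 0.5.
The rolling condition ω = v/R makes the rotational term ½I(v/R)² = ½kMv², so KE_total = ½(1+k)Mv² = (3/4)Mv².
Energy conservation: Mgh = (3/4)Mv², so v = √(2gh/(1+k)) = √(2 × 9.81 × 5.49 / 1.5) ≈ 8.47 m/s.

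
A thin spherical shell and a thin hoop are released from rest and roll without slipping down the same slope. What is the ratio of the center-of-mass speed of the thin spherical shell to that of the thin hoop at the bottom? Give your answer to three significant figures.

Each satisfies Mgh = ½(1+k)Mv² with k = I/(MR²), so v ∝ 1/√(1+k).
For the thin spherical shell k = 2/3; for the thin hoop k = 1.
v₁/v₂ = √((1+k₂)/(1+k₁)) = √(2/1.667) ≈ 1.10.

v_ratio ≈ 1.10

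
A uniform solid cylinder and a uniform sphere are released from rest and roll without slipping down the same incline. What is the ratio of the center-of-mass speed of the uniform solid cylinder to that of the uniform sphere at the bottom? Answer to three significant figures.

Each satisfies Mgh = ½(1+k)Mv² with k = I/(MR²), so v ∝ 1/√(1+k).
For the uniform solid cylinder k = 0.5; for the uniform sphere k = 0.4.
v₁/v₂ = √((1+k₂)/(1+k₁)) = √(1.4/1.5) ≈ 0.966.

v_ratio ≈ 0.966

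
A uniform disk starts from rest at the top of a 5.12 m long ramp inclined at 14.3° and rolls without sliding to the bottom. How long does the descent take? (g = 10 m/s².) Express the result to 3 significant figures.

With I = (1/2)MR², the ratio k = I/(MR²) is 0.5.
Newton's second law down the slope: Mg sinθ − f = Ma. The torque equation fR = Iα (with α = a/R) gives f = kMa.
Hence a = g sinθ/(1+k) = 10×sin14.3°/1.5 = 1.647 m/s².
Starting from rest, L = ½at², so t = √(2L/a) = √(2×5.12/1.647) ≈ 2.49 s.

t ≈ 2.49 s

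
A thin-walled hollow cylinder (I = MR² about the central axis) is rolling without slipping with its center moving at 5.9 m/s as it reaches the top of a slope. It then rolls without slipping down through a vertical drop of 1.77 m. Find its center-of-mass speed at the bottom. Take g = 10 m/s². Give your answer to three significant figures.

The moment of inertia is MR², giving k ≡ I/(MR²) = 1.
Since it rolls without slipping, ω = v/R and KE = ½Mv² + ½Iω² = ½(1+k)Mv² = Mv².
Energy conservation: Mv₀² + Mgh = Mv², so v² = v₀² + 2gh/(1+k).
v = √(5.9² + 2×10×1.77/2) = √52.51 ≈ 7.25 m/s.

v ≈ 7.25 m/s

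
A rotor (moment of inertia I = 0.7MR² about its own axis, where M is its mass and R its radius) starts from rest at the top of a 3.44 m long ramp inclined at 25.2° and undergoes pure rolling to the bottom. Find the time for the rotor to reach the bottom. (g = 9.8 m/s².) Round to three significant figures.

Here I = 0.7MR², so the shape factor k = I/(MR²) = 0.7.
Along the incline Mg sinθ − f = Ma, and torque about the center fR = Iα = kMR²(a/R) gives f = kMa.
Hence a = g sinθ/(1+k) = 9.8×sin25.2°/1.7 = 2.454 m/s².
Starting from rest, L = ½at², so t = √(2L/a) = √(2×3.44/2.454) ≈ 1.67 s.

t ≈ 1.67 s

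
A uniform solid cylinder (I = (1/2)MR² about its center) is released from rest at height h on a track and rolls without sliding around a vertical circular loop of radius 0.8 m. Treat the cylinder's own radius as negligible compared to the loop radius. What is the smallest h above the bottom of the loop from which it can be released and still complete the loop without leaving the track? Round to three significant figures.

h_min ≈ 2.20 m

The moment of inertia is (1/2)MR², giving k ≡ I/(MR²) = 0.5.
At the top, contact is just lost when gravity alone supplies the centripetal force: Mg = Mv_top²/r, i.e. v_top² = gr.
With ω = v/R, the kinetic energy at speed v is ½(1+k)Mv² = (3/4)Mv².
Energy conservation from release (height h) to the top (height 2r): Mgh = Mg(2r) + (3/4)M·gr.
Thus h_min = 2r + (1+k)r/2 = r(2 + 1.5/2) = 0.8 × 2.75 ≈ 2.20 m.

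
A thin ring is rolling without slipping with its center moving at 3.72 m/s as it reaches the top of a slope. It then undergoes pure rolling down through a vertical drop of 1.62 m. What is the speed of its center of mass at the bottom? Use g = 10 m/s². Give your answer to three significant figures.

The moment of inertia is MR², giving k ≡ I/(MR²) = 1.
The rolling condition ω = v/R makes the rotational term ½I(v/R)² = ½kMv², so KE_total = ½(1+k)Mv² = Mv².
Conserving energy between top and bottom: Mv² = Mv₀² + Mgh, hence v² = v₀² + 2gh/(1+k).
v = √(3.72² + 2×10×1.62/2) = √30.04 ≈ 5.48 m/s.

v ≈ 5.48 m/s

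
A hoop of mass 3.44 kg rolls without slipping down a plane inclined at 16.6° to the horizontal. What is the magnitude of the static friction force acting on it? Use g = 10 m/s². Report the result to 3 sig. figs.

The moment of inertia is MR², giving k ≡ I/(MR²) = 1.
Translational: Mg sinθ − f = Ma. Rotational about the CM: fR = Iα = kMRa, so f = kMa.
Combining, a = g sinθ/(1+k) and f = kMa = kMg sinθ/(1+k).
f = 1 × 3.44 × 10 × sin16.6° / 2 ≈ 4.91 N.

f ≈ 4.91 N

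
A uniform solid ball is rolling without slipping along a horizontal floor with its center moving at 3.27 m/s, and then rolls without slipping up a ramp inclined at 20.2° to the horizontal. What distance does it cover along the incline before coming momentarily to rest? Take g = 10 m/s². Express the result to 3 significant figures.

d ≈ 2.17 m

With I = (2/5)MR², the ratio k = I/(MR²) is 0.4.
Since it rolls without slipping, ω = v/R and KE = ½Mv² + ½Iω² = ½(1+k)Mv² = (7/10)Mv².
Setting this equal to Mgh gives the vertical rise h = (1+k)v₀²/(2g) = 1.4×3.27²/(2×10) = 0.7485 m.
The distance along the slope is d = h/sinθ = 0.7485/sin20.2° ≈ 2.17 m.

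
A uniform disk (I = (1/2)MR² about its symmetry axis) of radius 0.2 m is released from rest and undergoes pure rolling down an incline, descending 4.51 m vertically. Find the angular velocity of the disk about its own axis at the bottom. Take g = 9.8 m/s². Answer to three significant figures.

ω ≈ 38.4 rad/s

For this body I = (1/2)MR², i.e. k = I/(MR²) = 0.5.
Since it rolls without slipping, ω = v/R and KE = ½Mv² + ½Iω² = ½(1+k)Mv² = (3/4)Mv².
Energy conservation Mgh = ½(1+k)Mv² gives v = √(2gh/(1+k)) = √(2 × 9.8 × 4.51 / 1.5) = 7.677 m/s.
The angular speed follows from ω = v/R = 7.677/0.2 ≈ 38.4 rad/s.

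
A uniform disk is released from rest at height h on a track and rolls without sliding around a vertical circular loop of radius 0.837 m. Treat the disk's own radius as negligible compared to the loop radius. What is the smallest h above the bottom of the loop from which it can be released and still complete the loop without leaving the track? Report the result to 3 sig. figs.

h_min ≈ 2.30 m

Here I = (1/2)MR², so the shape factor k = I/(MR²) = 0.5.
At the top of the loop, the minimum-contact condition is Mg = Mv_top²/r, so v_top² = gr.
With ω = v/R, the kinetic energy at speed v is ½(1+k)Mv² = (3/4)Mv².
Energy conservation from release (height h) to the top (height 2r): Mgh = Mg(2r) + (3/4)M·gr.
Thus h_min = 2r + (1+k)r/2 = r(2 + 1.5/2) = 0.837 × 2.75 ≈ 2.30 m.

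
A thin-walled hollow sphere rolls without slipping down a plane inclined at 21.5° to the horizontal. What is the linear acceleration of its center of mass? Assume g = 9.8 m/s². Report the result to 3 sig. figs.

Here I = (2/3)MR², so the shape factor k = I/(MR²) = 2/3.
Along the incline Mg sinθ − f = Ma, and torque about the center fR = Iα = kMR²(a/R) gives f = kMa.
Eliminating f: Mg sinθ = (1+k)Ma, so a = g sinθ/(1+k) = 9.8 × sin21.5° / 1.667 ≈ 2.16 m/s².

a ≈ 2.16 m/s²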